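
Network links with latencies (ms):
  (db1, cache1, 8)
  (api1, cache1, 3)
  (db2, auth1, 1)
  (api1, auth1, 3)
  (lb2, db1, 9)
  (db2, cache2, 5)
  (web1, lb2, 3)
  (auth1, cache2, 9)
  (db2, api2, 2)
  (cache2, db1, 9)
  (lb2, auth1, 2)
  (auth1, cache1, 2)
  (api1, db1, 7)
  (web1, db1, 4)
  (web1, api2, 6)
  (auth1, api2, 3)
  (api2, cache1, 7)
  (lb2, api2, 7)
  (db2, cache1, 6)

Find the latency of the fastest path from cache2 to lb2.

Checking several routes:
cache2 - db2 - api2 - auth1 - lb2: 5 + 2 + 3 + 2 = 12
cache2 - auth1 - lb2: 9 + 2 = 11
cache2 - db2 - api2 - lb2: 5 + 2 + 7 = 14
cache2 - db2 - auth1 - api2 - lb2: 5 + 1 + 3 + 7 = 16
cache2 - db2 - auth1 - lb2: 5 + 1 + 2 = 8
cache2 - db2 - cache1 - auth1 - lb2: 5 + 6 + 2 + 2 = 15
The minimum is 8 ms.

8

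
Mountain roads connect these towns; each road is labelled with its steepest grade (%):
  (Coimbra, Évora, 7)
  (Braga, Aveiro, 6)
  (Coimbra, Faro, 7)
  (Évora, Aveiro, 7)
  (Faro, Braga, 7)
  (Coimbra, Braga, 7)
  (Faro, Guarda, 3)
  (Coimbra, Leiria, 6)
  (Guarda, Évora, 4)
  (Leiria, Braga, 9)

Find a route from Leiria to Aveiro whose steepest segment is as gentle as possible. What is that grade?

7

Checking several routes:
Leiria→Coimbra→Évora→Guarda→Faro→Braga→Aveiro: max(6, 7, 4, 3, 7, 6) = 7
Leiria→Coimbra→Faro→Guarda→Évora→Aveiro: max(6, 7, 3, 4, 7) = 7
Leiria→Coimbra→Braga→Faro→Guarda→Évora→Aveiro: max(6, 7, 7, 3, 4, 7) = 7
Leiria→Coimbra→Faro→Braga→Aveiro: max(6, 7, 7, 6) = 7
Leiria→Coimbra→Braga→Aveiro: max(6, 7, 6) = 7
Smallest bottleneck: 7%.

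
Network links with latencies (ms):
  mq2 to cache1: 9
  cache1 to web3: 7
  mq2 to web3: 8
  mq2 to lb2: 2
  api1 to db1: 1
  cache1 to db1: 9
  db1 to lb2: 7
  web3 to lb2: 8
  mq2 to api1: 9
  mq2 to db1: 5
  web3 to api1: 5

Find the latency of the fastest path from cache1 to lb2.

11

Some routes from cache1 to lb2:
cache1 - mq2 - lb2: 9 + 2 = 11
cache1 - web3 - mq2 - lb2: 7 + 8 + 2 = 17
cache1 - web3 - api1 - db1 - lb2: 7 + 5 + 1 + 7 = 20
cache1 - db1 - lb2: 9 + 7 = 16
cache1 - web3 - lb2: 7 + 8 = 15
cache1 - db1 - mq2 - lb2: 9 + 5 + 2 = 16
The minimum is 11 ms.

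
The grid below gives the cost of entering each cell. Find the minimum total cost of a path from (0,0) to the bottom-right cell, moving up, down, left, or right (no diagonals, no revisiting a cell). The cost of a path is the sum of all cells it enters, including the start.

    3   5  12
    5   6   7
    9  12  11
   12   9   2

Path (0,0) -> (0,1) -> (1,1) -> (1,2) -> (2,2) -> (3,2): 3 + 5 + 6 + 7 + 11 + 2 = 34.

34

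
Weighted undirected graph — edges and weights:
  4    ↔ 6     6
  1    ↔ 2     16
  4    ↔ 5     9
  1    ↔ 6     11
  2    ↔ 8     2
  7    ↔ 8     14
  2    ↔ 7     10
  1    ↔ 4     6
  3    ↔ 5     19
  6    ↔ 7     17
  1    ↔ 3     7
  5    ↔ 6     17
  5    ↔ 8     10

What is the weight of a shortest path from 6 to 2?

Checking several routes:
6 - 4 - 5 - 8 - 2: 6 + 9 + 10 + 2 = 27
6 - 1 - 2: 11 + 16 = 27
6 - 7 - 2: 17 + 10 = 27
Best route has total 27.

27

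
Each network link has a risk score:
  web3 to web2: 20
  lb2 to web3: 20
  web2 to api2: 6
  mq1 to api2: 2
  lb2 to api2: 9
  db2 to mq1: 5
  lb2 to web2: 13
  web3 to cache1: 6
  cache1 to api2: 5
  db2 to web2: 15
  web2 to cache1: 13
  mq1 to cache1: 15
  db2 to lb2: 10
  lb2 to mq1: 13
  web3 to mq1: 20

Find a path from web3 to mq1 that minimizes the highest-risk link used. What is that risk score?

6

Some routes from web3 to mq1:
web3→cache1→api2→web2→lb2→mq1: max(6, 5, 6, 13, 13) = 13
web3→cache1→api2→web2→lb2→db2→mq1: max(6, 5, 6, 13, 10, 5) = 13
web3→cache1→api2→lb2→db2→mq1: max(6, 5, 9, 10, 5) = 10
web3→cache1→api2→mq1: max(6, 5, 2) = 6
web3→cache1→web2→lb2→mq1: max(6, 13, 13, 13) = 13
web3→cache1→api2→lb2→mq1: max(6, 5, 9, 13) = 13
The minimum achievable maximum is 6.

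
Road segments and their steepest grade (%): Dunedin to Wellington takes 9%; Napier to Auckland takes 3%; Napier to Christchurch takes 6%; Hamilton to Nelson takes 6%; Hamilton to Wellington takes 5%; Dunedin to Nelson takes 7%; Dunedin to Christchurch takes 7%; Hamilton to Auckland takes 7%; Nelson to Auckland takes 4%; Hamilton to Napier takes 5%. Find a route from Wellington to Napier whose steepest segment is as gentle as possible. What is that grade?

5

Comparing a few candidate routes:
Wellington - Hamilton - Napier: max(5, 5) = 5
Wellington - Hamilton - Nelson - Auckland - Napier: max(5, 6, 4, 3) = 6
Wellington - Hamilton - Nelson - Dunedin - Christchurch - Napier: max(5, 6, 7, 7, 6) = 7
Smallest bottleneck: 5%.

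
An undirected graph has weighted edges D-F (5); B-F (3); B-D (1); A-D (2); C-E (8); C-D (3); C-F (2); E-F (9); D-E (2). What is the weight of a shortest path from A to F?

A few of the A→F routes:
A -> D -> B -> F: 2 + 1 + 3 = 6
A -> D -> C -> F: 2 + 3 + 2 = 7
A -> D -> F: 2 + 5 = 7
Best route has total 6.

6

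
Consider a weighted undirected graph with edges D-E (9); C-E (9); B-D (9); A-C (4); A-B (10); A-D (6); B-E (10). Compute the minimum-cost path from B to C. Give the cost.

14

Routes from B to C:
B-E-D-A-C: 10 + 9 + 6 + 4 = 29
B-A-D-E-C: 10 + 6 + 9 + 9 = 34
B-D-E-C: 9 + 9 + 9 = 27
B-D-A-C: 9 + 6 + 4 = 19
B-A-C: 10 + 4 = 14
B-E-C: 10 + 9 = 19
The minimum is 14.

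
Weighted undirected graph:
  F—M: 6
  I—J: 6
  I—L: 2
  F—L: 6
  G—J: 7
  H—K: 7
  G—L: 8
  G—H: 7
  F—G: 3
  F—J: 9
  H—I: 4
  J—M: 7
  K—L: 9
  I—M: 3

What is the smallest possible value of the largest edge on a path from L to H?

Checking several routes:
L-F-M-I-H: max(6, 6, 3, 4) = 6
L-I-J-M-F-G-H: max(2, 6, 7, 6, 3, 7) = 7
L-I-H: max(2, 4) = 4
L-I-J-G-H: max(2, 6, 7, 7) = 7
L-I-M-J-G-H: max(2, 3, 7, 7, 7) = 7
Smallest bottleneck: 4.

4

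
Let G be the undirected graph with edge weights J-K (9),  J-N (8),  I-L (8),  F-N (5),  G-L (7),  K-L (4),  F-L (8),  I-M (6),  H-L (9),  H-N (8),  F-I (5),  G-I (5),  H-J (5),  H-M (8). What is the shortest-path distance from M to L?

Some routes from M to L:
M→I→F→L: 6 + 5 + 8 = 19
M→H→L: 8 + 9 = 17
M→I→L: 6 + 8 = 14
M→I→G→L: 6 + 5 + 7 = 18
M→H→J→K→L: 8 + 5 + 9 + 4 = 26
Shortest: 14.

14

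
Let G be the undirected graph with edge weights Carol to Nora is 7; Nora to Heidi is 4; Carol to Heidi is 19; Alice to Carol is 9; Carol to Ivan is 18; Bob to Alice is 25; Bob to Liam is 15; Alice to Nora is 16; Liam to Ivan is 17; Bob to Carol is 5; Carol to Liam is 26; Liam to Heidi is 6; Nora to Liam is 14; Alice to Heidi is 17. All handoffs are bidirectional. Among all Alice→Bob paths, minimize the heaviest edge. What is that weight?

9

A few of the Alice→Bob routes:
Alice - Carol - Nora - Liam - Bob: max(9, 7, 14, 15) = 15
Alice - Carol - Bob: max(9, 5) = 9
Alice - Carol - Nora - Heidi - Liam - Bob: max(9, 7, 4, 6, 15) = 15
The minimum achievable maximum is 9.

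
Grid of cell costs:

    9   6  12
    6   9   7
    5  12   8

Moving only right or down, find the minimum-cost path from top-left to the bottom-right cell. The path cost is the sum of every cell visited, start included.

Best path: [0,0]→[0,1]→[1,1]→[1,2]→[2,2]
Cost: 9 + 6 + 9 + 7 + 8 = 39

39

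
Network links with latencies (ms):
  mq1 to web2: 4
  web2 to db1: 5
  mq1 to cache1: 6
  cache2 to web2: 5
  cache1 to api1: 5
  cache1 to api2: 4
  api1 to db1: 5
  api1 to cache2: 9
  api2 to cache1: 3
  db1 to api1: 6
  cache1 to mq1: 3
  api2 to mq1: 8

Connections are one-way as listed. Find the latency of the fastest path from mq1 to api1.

Candidate routes:
mq1→cache1→api1: 6 + 5 = 11
mq1→web2→db1→api1: 4 + 5 + 6 = 15
Shortest: 11 ms.

11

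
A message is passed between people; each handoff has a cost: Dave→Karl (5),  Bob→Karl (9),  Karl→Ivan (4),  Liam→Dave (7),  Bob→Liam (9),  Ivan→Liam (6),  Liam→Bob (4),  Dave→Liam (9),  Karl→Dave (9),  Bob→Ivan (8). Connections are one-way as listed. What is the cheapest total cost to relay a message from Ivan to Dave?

13

Candidate routes:
Ivan - Liam - Bob - Karl - Dave: 6 + 4 + 9 + 9 = 28
Ivan - Liam - Dave: 6 + 7 = 13
Best route has total 13.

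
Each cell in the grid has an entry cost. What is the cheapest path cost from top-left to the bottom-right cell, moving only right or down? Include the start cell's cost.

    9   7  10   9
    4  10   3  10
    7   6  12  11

47

Cheapest: (0,0) → (1,0) → (1,1) → (1,2) → (1,3) → (2,3)
  9 + 4 + 10 + 3 + 10 + 11 = 47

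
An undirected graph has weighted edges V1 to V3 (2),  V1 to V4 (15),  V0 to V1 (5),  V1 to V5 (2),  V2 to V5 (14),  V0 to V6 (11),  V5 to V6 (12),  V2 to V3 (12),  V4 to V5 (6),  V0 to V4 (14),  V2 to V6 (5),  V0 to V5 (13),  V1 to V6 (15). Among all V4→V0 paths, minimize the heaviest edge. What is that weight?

A few of the V4→V0 routes:
V4→V5→V6→V0: max(6, 12, 11) = 12
V4→V5→V1→V0: max(6, 2, 5) = 6
V4→V5→V1→V3→V2→V6→V0: max(6, 2, 2, 12, 5, 11) = 12
Best route has worst link 6.

6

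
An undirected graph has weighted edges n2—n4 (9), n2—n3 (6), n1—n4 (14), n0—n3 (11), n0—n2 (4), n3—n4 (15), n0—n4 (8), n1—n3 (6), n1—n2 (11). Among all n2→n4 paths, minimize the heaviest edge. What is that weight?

8

Some routes from n2 to n4:
n2 → n1 → n3 → n0 → n4: max(11, 6, 11, 8) = 11
n2 → n0 → n3 → n1 → n4: max(4, 11, 6, 14) = 14
n2 → n4: max(9) = 9
n2 → n3 → n0 → n4: max(6, 11, 8) = 11
n2 → n0 → n4: max(4, 8) = 8
Smallest bottleneck: 8.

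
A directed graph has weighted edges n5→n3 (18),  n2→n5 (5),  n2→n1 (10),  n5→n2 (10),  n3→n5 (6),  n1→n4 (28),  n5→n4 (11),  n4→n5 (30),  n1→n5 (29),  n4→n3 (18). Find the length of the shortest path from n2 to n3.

Some routes from n2 to n3:
n2-n5-n3: 5 + 18 = 23
n2-n1-n4-n3: 10 + 28 + 18 = 56
n2-n5-n4-n3: 5 + 11 + 18 = 34
n2-n1-n5-n3: 10 + 29 + 18 = 57
The minimum is 23.

23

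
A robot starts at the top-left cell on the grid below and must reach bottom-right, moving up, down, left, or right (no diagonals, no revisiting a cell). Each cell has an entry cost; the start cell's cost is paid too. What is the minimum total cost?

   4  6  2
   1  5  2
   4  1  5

15

One optimal route is (0,0)→(1,0)→(2,0)→(2,1)→(2,2).
Its cost is 4 + 1 + 4 + 1 + 5 = 15.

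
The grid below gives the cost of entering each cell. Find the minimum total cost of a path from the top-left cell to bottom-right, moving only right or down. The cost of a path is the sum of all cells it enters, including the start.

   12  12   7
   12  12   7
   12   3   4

One optimal route is [0,0] [0,1] [0,2] [1,2] [2,2].
Its cost is 12 + 12 + 7 + 7 + 4 = 42.

42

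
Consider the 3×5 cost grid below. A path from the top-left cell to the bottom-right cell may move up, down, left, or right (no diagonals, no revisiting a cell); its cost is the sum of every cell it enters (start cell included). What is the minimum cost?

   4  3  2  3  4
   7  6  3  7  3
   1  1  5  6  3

Path [0,0] [0,1] [0,2] [0,3] [0,4] [1,4] [2,4]: 4 + 3 + 2 + 3 + 4 + 3 + 3 = 22.

22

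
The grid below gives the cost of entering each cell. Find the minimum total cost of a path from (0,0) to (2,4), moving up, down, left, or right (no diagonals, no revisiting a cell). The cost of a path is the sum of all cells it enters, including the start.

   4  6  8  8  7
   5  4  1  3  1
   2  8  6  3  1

Take [0,0]→[1,0]→[1,1]→[1,2]→[1,3]→[1,4]→[2,4] for a total of 4 + 5 + 4 + 1 + 3 + 1 + 1 = 19.

19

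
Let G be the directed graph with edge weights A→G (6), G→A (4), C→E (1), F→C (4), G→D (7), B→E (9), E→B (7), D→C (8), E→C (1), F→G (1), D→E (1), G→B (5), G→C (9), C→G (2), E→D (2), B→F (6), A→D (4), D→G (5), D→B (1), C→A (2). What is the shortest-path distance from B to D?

11

Comparing a few candidate routes:
B-F-G-D: 6 + 1 + 7 = 14
B-F-C-A-D: 6 + 4 + 2 + 4 = 16
B-F-G-A-D: 6 + 1 + 4 + 4 = 15
B-E-C-A-D: 9 + 1 + 2 + 4 = 16
B-E-D: 9 + 2 = 11
B-F-C-E-D: 6 + 4 + 1 + 2 = 13
The minimum is 11.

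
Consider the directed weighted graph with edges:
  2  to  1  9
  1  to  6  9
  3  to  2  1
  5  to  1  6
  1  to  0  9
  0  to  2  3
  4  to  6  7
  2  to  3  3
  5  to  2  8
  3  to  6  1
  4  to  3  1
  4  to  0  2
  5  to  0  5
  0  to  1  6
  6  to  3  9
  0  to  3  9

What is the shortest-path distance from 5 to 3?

Comparing a few candidate routes:
5 → 0 → 3: 5 + 9 = 14
5 → 1 → 6 → 3: 6 + 9 + 9 = 24
5 → 1 → 0 → 2 → 3: 6 + 9 + 3 + 3 = 21
5 → 0 → 2 → 3: 5 + 3 + 3 = 11
5 → 1 → 0 → 3: 6 + 9 + 9 = 24
5 → 2 → 3: 8 + 3 = 11
Shortest: 11.

11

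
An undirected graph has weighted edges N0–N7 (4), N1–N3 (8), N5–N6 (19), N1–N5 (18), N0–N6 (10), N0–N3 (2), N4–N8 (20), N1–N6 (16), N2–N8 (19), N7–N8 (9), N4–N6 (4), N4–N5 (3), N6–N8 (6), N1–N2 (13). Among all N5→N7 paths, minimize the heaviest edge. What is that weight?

9

Checking several routes:
N5→N4→N6→N0→N7: max(3, 4, 10, 4) = 10
N5→N4→N6→N8→N7: max(3, 4, 6, 9) = 9
N5→N1→N3→N0→N6→N8→N7: max(18, 8, 2, 10, 6, 9) = 18
N5→N4→N6→N1→N3→N0→N7: max(3, 4, 16, 8, 2, 4) = 16
Best route has worst link 9.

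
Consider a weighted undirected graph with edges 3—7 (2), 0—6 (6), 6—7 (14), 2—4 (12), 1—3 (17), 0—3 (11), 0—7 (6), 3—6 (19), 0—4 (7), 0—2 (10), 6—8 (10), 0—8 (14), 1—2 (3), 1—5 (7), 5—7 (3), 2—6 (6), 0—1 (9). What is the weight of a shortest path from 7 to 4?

13

Checking several routes:
7 - 5 - 1 - 2 - 4: 3 + 7 + 3 + 12 = 25
7 - 0 - 4: 6 + 7 = 13
7 - 3 - 0 - 4: 2 + 11 + 7 = 20
Best route has total 13.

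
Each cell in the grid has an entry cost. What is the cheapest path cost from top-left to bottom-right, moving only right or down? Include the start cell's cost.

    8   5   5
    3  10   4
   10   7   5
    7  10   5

Cheapest: [0,0] [0,1] [0,2] [1,2] [2,2] [3,2]
  8 + 5 + 5 + 4 + 5 + 5 = 32

32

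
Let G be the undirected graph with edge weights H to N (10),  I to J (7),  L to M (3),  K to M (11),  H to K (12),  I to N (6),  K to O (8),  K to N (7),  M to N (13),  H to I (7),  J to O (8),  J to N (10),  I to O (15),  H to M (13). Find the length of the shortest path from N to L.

Checking several routes:
N→M→L: 13 + 3 = 16
N→H→M→L: 10 + 13 + 3 = 26
N→K→H→M→L: 7 + 12 + 13 + 3 = 35
N→I→H→M→L: 6 + 7 + 13 + 3 = 29
N→K→M→L: 7 + 11 + 3 = 21
Best route has total 16.

16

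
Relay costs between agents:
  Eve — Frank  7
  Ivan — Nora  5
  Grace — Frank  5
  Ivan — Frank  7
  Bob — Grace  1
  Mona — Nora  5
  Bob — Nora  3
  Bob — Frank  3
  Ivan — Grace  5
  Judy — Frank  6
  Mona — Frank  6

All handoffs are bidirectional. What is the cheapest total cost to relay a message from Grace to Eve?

11

Some routes from Grace to Eve:
Grace-Frank-Eve: 5 + 7 = 12
Grace-Ivan-Frank-Eve: 5 + 7 + 7 = 19
Grace-Bob-Frank-Eve: 1 + 3 + 7 = 11
Grace-Bob-Nora-Mona-Frank-Eve: 1 + 3 + 5 + 6 + 7 = 22
The minimum is 11.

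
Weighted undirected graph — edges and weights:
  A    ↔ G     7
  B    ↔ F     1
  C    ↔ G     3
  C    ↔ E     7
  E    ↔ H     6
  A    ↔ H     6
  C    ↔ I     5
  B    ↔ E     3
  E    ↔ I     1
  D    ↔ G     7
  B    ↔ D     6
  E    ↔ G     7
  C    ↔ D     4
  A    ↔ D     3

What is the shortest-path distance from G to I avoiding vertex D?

8

Some routes from G to I avoiding D:
G -> C -> E -> I: 3 + 7 + 1 = 11
G -> E -> I: 7 + 1 = 8
G -> C -> I: 3 + 5 = 8
G -> E -> C -> I: 7 + 7 + 5 = 19
G -> A -> H -> E -> I: 7 + 6 + 6 + 1 = 20
Shortest: 8.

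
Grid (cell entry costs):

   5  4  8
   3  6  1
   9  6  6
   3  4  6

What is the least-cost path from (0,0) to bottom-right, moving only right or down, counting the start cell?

Cheapest: [0,0] -> [1,0] -> [1,1] -> [1,2] -> [2,2] -> [3,2]
  5 + 3 + 6 + 1 + 6 + 6 = 27

27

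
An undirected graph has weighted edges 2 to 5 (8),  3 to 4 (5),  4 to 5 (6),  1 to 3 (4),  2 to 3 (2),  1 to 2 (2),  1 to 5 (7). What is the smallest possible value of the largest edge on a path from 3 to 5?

6

Paths from 3 to 5:
3 → 2 → 5: max(2, 8) = 8
3 → 2 → 1 → 5: max(2, 2, 7) = 7
3 → 1 → 5: max(4, 7) = 7
3 → 1 → 2 → 5: max(4, 2, 8) = 8
3 → 4 → 5: max(5, 6) = 6
The minimum achievable maximum is 6.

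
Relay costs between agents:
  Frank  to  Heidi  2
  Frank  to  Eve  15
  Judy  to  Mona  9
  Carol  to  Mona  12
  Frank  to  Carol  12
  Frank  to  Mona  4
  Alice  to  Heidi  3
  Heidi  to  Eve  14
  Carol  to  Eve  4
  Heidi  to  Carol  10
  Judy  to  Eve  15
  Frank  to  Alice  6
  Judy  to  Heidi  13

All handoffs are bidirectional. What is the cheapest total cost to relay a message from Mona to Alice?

A few of the Mona→Alice routes:
Mona → Carol → Heidi → Alice: 12 + 10 + 3 = 25
Mona → Frank → Alice: 4 + 6 = 10
Mona → Frank → Heidi → Alice: 4 + 2 + 3 = 9
The minimum is 9.

9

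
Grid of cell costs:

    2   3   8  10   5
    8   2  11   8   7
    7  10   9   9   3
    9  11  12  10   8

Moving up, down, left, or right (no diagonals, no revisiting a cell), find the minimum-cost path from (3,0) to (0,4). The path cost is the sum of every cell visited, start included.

52

Path [3,0] → [2,0] → [1,0] → [0,0] → [0,1] → [0,2] → [0,3] → [0,4]: 9 + 7 + 8 + 2 + 3 + 8 + 10 + 5 = 52.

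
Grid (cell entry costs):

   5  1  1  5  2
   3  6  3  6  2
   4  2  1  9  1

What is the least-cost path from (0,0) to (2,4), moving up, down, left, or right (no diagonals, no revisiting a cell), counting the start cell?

17

Cheapest: (0,0)→(0,1)→(0,2)→(0,3)→(0,4)→(1,4)→(2,4)
  5 + 1 + 1 + 5 + 2 + 2 + 1 = 17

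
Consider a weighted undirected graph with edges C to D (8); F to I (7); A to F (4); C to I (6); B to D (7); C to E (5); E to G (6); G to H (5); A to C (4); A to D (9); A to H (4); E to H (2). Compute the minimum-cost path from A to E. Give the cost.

Checking several routes:
A→H→G→E: 4 + 5 + 6 = 15
A→C→E: 4 + 5 = 9
A→F→I→C→E: 4 + 7 + 6 + 5 = 22
A→H→E: 4 + 2 = 6
Shortest: 6.

6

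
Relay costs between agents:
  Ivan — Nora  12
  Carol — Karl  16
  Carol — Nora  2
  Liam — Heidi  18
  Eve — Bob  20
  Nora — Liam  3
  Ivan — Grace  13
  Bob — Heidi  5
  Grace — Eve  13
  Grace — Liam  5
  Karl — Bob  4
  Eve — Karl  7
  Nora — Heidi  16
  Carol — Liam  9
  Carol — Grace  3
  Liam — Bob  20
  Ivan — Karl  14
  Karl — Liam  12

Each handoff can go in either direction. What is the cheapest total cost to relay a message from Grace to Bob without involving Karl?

25

Checking several routes:
Grace -> Carol -> Nora -> Liam -> Bob: 3 + 2 + 3 + 20 = 28
Grace -> Liam -> Bob: 5 + 20 = 25
Grace -> Carol -> Nora -> Heidi -> Bob: 3 + 2 + 16 + 5 = 26
Grace -> Liam -> Heidi -> Bob: 5 + 18 + 5 = 28
Best route has total 25.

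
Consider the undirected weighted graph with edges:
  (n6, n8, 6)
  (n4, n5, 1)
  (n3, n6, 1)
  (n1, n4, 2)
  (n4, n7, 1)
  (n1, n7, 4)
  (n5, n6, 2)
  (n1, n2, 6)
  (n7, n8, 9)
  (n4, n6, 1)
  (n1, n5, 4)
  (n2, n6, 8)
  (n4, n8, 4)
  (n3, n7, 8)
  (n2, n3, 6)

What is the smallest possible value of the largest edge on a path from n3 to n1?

2

Comparing a few candidate routes:
n3→n6→n4→n7→n1: max(1, 1, 1, 4) = 4
n3→n6→n4→n5→n1: max(1, 1, 1, 4) = 4
n3→n6→n4→n1: max(1, 1, 2) = 2
n3→n6→n5→n4→n1: max(1, 2, 1, 2) = 2
Best route has worst link 2.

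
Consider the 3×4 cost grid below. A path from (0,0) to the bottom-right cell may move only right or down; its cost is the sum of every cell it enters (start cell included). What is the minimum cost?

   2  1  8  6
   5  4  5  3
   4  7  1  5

18

Best path: r0c0→r0c1→r1c1→r1c2→r2c2→r2c3
Cost: 2 + 1 + 4 + 5 + 1 + 5 = 18
For comparison, the top-then-right route costs 25.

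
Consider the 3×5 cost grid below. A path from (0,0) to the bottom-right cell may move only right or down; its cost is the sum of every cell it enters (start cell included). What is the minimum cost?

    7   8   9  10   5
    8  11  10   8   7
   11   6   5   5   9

Best path: (0,0) → (0,1) → (1,1) → (2,1) → (2,2) → (2,3) → (2,4)
Cost: 7 + 8 + 11 + 6 + 5 + 5 + 9 = 51
For comparison, the top-then-right route costs 55.

51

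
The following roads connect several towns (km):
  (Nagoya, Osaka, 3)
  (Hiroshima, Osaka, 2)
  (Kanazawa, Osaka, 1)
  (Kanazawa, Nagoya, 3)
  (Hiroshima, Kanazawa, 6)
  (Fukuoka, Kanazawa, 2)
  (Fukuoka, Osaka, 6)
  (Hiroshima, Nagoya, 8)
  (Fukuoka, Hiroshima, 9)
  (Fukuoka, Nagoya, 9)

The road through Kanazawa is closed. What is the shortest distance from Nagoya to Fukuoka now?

Checking several routes:
Nagoya-Fukuoka: 9
Nagoya-Osaka-Hiroshima-Fukuoka: 3 + 2 + 9 = 14
Nagoya-Osaka-Fukuoka: 3 + 6 = 9
The minimum is 9 km.

9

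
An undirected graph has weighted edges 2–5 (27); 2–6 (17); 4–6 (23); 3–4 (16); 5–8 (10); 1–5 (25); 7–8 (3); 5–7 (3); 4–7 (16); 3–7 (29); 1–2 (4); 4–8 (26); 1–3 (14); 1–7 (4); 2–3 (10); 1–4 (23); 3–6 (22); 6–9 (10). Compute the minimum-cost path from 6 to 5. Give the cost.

Comparing a few candidate routes:
6→3→1→7→5: 22 + 14 + 4 + 3 = 43
6→4→7→5: 23 + 16 + 3 = 42
6→2→1→7→5: 17 + 4 + 4 + 3 = 28
6→3→2→1→7→5: 22 + 10 + 4 + 4 + 3 = 43
6→2→1→7→8→5: 17 + 4 + 4 + 3 + 10 = 38
Best route has total 28.

28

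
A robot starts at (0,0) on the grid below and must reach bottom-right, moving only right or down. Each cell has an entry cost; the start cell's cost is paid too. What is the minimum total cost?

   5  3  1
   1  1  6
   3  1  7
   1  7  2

One optimal route is r0c0→r1c0→r1c1→r2c1→r2c2→r3c2.
Its cost is 5 + 1 + 1 + 1 + 7 + 2 = 17.
For comparison, the top-then-right route costs 24.

17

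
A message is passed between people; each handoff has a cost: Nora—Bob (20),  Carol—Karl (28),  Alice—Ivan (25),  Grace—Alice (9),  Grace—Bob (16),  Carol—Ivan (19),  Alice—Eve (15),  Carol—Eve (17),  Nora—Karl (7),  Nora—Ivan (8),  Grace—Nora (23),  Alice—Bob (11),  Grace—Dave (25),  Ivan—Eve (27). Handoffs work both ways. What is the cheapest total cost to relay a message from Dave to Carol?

A few of the Dave→Carol routes:
Dave - Grace - Nora - Ivan - Carol: 25 + 23 + 8 + 19 = 75
Dave - Grace - Alice - Eve - Carol: 25 + 9 + 15 + 17 = 66
Dave - Grace - Nora - Karl - Carol: 25 + 23 + 7 + 28 = 83
Dave - Grace - Alice - Ivan - Carol: 25 + 9 + 25 + 19 = 78
The minimum is 66.

66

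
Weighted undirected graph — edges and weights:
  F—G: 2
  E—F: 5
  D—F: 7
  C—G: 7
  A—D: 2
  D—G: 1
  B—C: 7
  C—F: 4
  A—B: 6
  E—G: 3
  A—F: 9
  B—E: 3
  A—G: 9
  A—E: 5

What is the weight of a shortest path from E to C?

9

A few of the E→C routes:
E - F - C: 5 + 4 = 9
E - G - F - C: 3 + 2 + 4 = 9
E - B - C: 3 + 7 = 10
The minimum is 9.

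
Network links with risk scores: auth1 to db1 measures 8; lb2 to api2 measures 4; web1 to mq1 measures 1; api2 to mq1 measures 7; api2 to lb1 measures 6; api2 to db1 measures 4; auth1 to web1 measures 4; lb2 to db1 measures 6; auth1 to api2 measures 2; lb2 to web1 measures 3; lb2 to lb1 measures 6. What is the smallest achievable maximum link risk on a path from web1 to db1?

Checking several routes:
web1→auth1→api2→db1: max(4, 2, 4) = 4
web1→lb2→db1: max(3, 6) = 6
web1→lb2→api2→db1: max(3, 4, 4) = 4
Best route has worst link 4.

4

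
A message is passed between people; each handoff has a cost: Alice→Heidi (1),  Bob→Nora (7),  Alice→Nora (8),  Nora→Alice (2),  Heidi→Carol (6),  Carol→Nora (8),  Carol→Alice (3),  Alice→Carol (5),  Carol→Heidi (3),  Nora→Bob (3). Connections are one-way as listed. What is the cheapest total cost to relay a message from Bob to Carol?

14

Routes from Bob to Carol:
Bob-Nora-Alice-Heidi-Carol: 7 + 2 + 1 + 6 = 16
Bob-Nora-Alice-Carol: 7 + 2 + 5 = 14
Best route has total 14.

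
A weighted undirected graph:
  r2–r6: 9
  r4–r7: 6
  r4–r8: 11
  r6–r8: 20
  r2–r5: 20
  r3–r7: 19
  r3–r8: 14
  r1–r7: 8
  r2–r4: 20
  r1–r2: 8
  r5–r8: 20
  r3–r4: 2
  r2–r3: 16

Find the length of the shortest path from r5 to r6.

29

Some routes from r5 to r6:
r5-r8-r6: 20 + 20 = 40
r5-r8-r3-r2-r6: 20 + 14 + 16 + 9 = 59
r5-r8-r4-r3-r2-r6: 20 + 11 + 2 + 16 + 9 = 58
r5-r8-r4-r2-r6: 20 + 11 + 20 + 9 = 60
r5-r2-r6: 20 + 9 = 29
The minimum is 29.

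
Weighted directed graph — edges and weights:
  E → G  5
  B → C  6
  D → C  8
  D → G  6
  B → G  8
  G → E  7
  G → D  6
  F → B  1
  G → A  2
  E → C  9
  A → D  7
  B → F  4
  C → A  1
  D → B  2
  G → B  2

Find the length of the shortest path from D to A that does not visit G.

Routes from D to A avoiding G:
D -> B -> C -> A: 2 + 6 + 1 = 9
D -> C -> A: 8 + 1 = 9
The minimum is 9.

9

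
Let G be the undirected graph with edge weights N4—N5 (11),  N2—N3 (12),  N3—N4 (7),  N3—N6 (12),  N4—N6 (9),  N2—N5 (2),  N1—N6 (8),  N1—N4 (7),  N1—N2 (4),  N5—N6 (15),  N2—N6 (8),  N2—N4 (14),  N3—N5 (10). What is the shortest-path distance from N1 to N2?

4

A few of the N1→N2 routes:
N1-N4-N5-N2: 7 + 11 + 2 = 20
N1-N6-N2: 8 + 8 = 16
N1-N2: 4
The minimum is 4.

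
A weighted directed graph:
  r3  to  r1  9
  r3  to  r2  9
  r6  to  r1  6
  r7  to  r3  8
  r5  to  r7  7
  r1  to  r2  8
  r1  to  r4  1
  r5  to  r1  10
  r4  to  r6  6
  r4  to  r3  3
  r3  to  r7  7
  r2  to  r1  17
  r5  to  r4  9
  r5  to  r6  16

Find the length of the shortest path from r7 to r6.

Paths from r7 to r6:
r7 - r3 - r2 - r1 - r4 - r6: 8 + 9 + 17 + 1 + 6 = 41
r7 - r3 - r1 - r4 - r6: 8 + 9 + 1 + 6 = 24
Shortest: 24.

24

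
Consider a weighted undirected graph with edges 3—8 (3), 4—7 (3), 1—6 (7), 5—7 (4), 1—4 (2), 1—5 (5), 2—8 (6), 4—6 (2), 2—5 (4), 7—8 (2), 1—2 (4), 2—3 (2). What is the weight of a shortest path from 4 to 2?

6

Some routes from 4 to 2:
4→1→2: 2 + 4 = 6
4→7→5→2: 3 + 4 + 4 = 11
4→7→8→3→2: 3 + 2 + 3 + 2 = 10
4→7→8→2: 3 + 2 + 6 = 11
4→1→5→2: 2 + 5 + 4 = 11
The minimum is 6.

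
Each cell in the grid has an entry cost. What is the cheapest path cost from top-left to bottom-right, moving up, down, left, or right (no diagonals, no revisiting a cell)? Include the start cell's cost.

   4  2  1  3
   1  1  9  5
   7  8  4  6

21

Best path: r0c0 r0c1 r0c2 r0c3 r1c3 r2c3
Cost: 4 + 2 + 1 + 3 + 5 + 6 = 21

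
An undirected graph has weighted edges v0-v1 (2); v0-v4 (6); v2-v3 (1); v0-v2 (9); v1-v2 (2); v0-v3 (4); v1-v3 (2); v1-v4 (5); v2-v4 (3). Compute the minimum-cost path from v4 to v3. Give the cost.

Checking several routes:
v4-v2-v3: 3 + 1 = 4
v4-v1-v3: 5 + 2 = 7
v4-v2-v1-v3: 3 + 2 + 2 = 7
The minimum is 4.

4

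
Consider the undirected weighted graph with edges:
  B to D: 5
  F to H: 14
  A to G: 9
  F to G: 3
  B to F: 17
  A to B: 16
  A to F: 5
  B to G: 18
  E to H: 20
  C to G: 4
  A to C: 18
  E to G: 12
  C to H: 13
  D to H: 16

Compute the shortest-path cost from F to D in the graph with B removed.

30

A few of the F→D routes:
F - G - C - H - D: 3 + 4 + 13 + 16 = 36
F - A - G - C - H - D: 5 + 9 + 4 + 13 + 16 = 47
F - H - D: 14 + 16 = 30
The minimum is 30.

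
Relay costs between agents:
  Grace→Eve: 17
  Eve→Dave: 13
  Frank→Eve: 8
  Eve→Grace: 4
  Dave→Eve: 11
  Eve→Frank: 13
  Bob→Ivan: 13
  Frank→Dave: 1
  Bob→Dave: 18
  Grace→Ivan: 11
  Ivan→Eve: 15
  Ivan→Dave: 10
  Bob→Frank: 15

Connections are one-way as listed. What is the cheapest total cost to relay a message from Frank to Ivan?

Paths from Frank to Ivan:
Frank - Dave - Eve - Grace - Ivan: 1 + 11 + 4 + 11 = 27
Frank - Eve - Grace - Ivan: 8 + 4 + 11 = 23
The minimum is 23.

23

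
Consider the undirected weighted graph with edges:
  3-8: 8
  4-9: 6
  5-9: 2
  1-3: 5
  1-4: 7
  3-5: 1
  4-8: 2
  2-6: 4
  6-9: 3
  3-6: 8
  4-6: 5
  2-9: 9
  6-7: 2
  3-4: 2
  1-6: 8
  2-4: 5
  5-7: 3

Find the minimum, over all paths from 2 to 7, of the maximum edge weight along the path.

4

A few of the 2→7 routes:
2→4→3→5→7: max(5, 2, 1, 3) = 5
2→6→9→5→7: max(4, 3, 2, 3) = 4
2→6→7: max(4, 2) = 4
2→4→3→5→9→6→7: max(5, 2, 1, 2, 3, 2) = 5
Smallest bottleneck: 4.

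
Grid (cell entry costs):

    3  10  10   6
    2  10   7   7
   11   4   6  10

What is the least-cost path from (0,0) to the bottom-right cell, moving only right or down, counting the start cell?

One optimal route is (0,0) → (1,0) → (1,1) → (2,1) → (2,2) → (2,3).
Its cost is 3 + 2 + 10 + 4 + 6 + 10 = 35.

35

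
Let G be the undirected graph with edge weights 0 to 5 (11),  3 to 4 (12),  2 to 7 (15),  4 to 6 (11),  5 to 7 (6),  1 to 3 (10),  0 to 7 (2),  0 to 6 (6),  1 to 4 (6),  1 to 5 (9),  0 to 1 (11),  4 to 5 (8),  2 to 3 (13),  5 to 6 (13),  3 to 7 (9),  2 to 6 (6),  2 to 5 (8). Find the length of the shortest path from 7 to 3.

9

Some routes from 7 to 3:
7 -> 5 -> 1 -> 3: 6 + 9 + 10 = 25
7 -> 3: 9
7 -> 0 -> 1 -> 3: 2 + 11 + 10 = 23
Shortest: 9.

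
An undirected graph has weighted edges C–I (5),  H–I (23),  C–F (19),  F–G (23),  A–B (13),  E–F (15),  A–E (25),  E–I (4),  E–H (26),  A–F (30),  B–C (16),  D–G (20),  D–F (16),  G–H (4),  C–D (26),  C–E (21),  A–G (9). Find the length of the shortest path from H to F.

27

A few of the H→F routes:
H -> G -> D -> F: 4 + 20 + 16 = 40
H -> G -> A -> F: 4 + 9 + 30 = 43
H -> E -> F: 26 + 15 = 41
H -> G -> F: 4 + 23 = 27
H -> I -> E -> F: 23 + 4 + 15 = 42
The minimum is 27.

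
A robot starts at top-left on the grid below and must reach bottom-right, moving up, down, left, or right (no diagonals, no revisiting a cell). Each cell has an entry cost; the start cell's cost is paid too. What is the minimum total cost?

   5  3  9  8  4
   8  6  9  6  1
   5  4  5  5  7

One optimal route is [0,0] [0,1] [1,1] [2,1] [2,2] [2,3] [2,4].
Its cost is 5 + 3 + 6 + 4 + 5 + 5 + 7 = 35.

35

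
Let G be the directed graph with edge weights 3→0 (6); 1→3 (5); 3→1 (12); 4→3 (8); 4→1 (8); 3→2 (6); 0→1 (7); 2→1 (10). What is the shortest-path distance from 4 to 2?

14

Routes from 4 to 2:
4 - 3 - 2: 8 + 6 = 14
4 - 1 - 3 - 2: 8 + 5 + 6 = 19
The minimum is 14.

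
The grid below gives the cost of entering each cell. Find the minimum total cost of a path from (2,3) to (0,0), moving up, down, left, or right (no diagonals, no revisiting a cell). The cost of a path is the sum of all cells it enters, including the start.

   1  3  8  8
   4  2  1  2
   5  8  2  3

12

Path (2,3)→(1,3)→(1,2)→(1,1)→(0,1)→(0,0): 3 + 2 + 1 + 2 + 3 + 1 = 12.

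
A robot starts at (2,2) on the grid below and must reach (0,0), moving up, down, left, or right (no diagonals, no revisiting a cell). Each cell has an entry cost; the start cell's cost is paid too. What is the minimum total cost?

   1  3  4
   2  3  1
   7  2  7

14

Path (2,2) (1,2) (1,1) (1,0) (0,0): 7 + 1 + 3 + 2 + 1 = 14.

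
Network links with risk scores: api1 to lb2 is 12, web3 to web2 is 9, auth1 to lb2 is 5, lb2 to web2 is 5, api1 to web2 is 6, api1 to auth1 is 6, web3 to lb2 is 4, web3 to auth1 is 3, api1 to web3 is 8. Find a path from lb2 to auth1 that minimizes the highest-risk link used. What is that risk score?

Comparing a few candidate routes:
lb2 -> web3 -> auth1: max(4, 3) = 4
lb2 -> web2 -> api1 -> web3 -> auth1: max(5, 6, 8, 3) = 8
lb2 -> web3 -> web2 -> api1 -> auth1: max(4, 9, 6, 6) = 9
lb2 -> web2 -> api1 -> auth1: max(5, 6, 6) = 6
lb2 -> auth1: max(5) = 5
lb2 -> web3 -> api1 -> auth1: max(4, 8, 6) = 8
The minimum achievable maximum is 4.

4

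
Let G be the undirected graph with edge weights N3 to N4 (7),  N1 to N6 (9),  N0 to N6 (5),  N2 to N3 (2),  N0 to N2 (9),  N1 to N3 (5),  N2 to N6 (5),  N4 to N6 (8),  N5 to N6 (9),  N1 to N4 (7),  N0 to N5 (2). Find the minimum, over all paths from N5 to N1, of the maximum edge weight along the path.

A few of the N5→N1 routes:
N5→N0→N6→N2→N3→N4→N1: max(2, 5, 5, 2, 7, 7) = 7
N5→N0→N2→N3→N4→N1: max(2, 9, 2, 7, 7) = 9
N5→N0→N6→N4→N1: max(2, 5, 8, 7) = 8
N5→N0→N2→N3→N1: max(2, 9, 2, 5) = 9
N5→N0→N6→N4→N3→N1: max(2, 5, 8, 7, 5) = 8
N5→N0→N6→N2→N3→N1: max(2, 5, 5, 2, 5) = 5
The minimum achievable maximum is 5.

5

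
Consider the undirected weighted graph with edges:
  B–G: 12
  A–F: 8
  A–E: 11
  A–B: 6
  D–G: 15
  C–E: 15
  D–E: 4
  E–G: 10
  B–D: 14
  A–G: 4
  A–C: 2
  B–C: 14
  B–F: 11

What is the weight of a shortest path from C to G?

Comparing a few candidate routes:
C→A→B→G: 2 + 6 + 12 = 20
C→A→G: 2 + 4 = 6
C→A→E→G: 2 + 11 + 10 = 23
Shortest: 6.

6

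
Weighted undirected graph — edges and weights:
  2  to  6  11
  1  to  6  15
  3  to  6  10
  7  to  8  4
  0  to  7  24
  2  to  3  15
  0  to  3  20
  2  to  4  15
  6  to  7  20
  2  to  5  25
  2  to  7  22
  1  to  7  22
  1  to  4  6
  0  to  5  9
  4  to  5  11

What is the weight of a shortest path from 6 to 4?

Comparing a few candidate routes:
6 -> 2 -> 4: 11 + 15 = 26
6 -> 3 -> 2 -> 4: 10 + 15 + 15 = 40
6 -> 1 -> 4: 15 + 6 = 21
Best route has total 21.

21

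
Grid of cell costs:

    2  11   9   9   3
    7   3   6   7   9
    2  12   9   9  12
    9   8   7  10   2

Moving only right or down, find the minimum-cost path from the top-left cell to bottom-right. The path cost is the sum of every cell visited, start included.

46

Cheapest: (0,0)→(1,0)→(1,1)→(1,2)→(1,3)→(2,3)→(3,3)→(3,4)
  2 + 7 + 3 + 6 + 7 + 9 + 10 + 2 = 46
For comparison, the top-then-right route costs 57.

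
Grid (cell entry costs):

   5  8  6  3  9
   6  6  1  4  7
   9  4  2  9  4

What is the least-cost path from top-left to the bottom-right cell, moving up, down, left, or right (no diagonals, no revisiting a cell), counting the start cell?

Path r0c0 → r1c0 → r1c1 → r1c2 → r1c3 → r1c4 → r2c4: 5 + 6 + 6 + 1 + 4 + 7 + 4 = 33.

33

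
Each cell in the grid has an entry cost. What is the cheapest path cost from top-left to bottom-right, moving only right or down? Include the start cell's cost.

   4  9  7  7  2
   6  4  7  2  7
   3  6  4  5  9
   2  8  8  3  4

Take [0,0] -> [1,0] -> [1,1] -> [1,2] -> [1,3] -> [2,3] -> [3,3] -> [3,4] for a total of 4 + 6 + 4 + 7 + 2 + 5 + 3 + 4 = 35.
(Top row then right column would cost 49.)

35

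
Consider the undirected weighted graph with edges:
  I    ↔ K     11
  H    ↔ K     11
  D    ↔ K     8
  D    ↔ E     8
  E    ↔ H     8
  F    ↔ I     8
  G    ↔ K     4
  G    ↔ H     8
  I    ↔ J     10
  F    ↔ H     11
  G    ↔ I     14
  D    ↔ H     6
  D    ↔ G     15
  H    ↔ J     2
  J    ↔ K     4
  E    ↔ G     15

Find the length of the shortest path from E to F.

19

A few of the E→F routes:
E - D - H - F: 8 + 6 + 11 = 25
E - H - J - K - I - F: 8 + 2 + 4 + 11 + 8 = 33
E - H - F: 8 + 11 = 19
E - H - J - I - F: 8 + 2 + 10 + 8 = 28
E - D - H - J - I - F: 8 + 6 + 2 + 10 + 8 = 34
E - D - K - J - H - F: 8 + 8 + 4 + 2 + 11 = 33
The minimum is 19.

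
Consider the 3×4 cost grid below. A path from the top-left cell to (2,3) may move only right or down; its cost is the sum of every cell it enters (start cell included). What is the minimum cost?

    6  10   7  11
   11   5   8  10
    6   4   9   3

Cheapest: (0,0) -> (0,1) -> (1,1) -> (2,1) -> (2,2) -> (2,3)
  6 + 10 + 5 + 4 + 9 + 3 = 37
For comparison, the top-then-right route costs 47.

37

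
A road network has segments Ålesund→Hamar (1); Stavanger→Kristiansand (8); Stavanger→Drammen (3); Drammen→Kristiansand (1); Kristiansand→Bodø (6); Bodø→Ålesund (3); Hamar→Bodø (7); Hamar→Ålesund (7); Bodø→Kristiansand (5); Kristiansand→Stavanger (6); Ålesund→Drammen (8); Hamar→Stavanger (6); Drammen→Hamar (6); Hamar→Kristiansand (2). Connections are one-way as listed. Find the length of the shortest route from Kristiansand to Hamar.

10

Routes from Kristiansand to Hamar:
Kristiansand - Bodø - Ålesund - Drammen - Hamar: 6 + 3 + 8 + 6 = 23
Kristiansand - Stavanger - Drammen - Hamar: 6 + 3 + 6 = 15
Kristiansand - Bodø - Ålesund - Hamar: 6 + 3 + 1 = 10
Shortest: 10 mi.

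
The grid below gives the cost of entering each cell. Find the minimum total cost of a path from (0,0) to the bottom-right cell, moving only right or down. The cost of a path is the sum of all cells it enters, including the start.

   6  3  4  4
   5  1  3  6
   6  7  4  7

24

One optimal route is [0,0] [0,1] [1,1] [1,2] [2,2] [2,3].
Its cost is 6 + 3 + 1 + 3 + 4 + 7 = 24.
For comparison, the top-then-right route costs 30.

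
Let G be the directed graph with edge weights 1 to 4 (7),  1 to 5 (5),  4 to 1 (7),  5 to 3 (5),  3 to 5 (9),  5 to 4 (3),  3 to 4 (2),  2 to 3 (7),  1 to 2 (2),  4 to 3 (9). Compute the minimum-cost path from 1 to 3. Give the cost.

9

Candidate routes:
1→4→3: 7 + 9 = 16
1→5→4→3: 5 + 3 + 9 = 17
1→2→3: 2 + 7 = 9
1→5→3: 5 + 5 = 10
The minimum is 9.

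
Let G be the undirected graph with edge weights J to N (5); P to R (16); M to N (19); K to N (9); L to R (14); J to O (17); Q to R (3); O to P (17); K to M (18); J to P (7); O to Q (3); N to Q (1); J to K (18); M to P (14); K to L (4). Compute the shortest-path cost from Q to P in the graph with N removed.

19

A few of the Q→P routes:
Q→R→L→K→J→P: 3 + 14 + 4 + 18 + 7 = 46
Q→O→P: 3 + 17 = 20
Q→O→J→P: 3 + 17 + 7 = 27
Q→R→P: 3 + 16 = 19
Shortest: 19.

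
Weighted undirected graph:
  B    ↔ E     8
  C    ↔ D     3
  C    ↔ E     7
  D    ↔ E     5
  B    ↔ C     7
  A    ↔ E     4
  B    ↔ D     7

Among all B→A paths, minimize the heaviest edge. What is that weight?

Routes from B to A:
B → E → A: max(8, 4) = 8
B → D → C → E → A: max(7, 3, 7, 4) = 7
B → C → E → A: max(7, 7, 4) = 7
B → C → D → E → A: max(7, 3, 5, 4) = 7
B → D → E → A: max(7, 5, 4) = 7
Best route has worst link 7.

7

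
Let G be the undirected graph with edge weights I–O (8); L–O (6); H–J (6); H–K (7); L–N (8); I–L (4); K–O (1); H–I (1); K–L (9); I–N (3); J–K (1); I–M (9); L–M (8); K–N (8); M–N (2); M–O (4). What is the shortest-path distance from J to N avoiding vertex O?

Some routes from J to N avoiding O:
J -> K -> H -> I -> N: 1 + 7 + 1 + 3 = 12
J -> H -> I -> N: 6 + 1 + 3 = 10
J -> K -> N: 1 + 8 = 9
Best route has total 9.

9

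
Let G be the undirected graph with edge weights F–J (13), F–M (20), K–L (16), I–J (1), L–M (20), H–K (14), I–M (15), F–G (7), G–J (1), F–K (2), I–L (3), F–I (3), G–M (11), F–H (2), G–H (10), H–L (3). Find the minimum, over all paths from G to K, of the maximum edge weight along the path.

Checking several routes:
G -> H -> L -> I -> F -> K: max(10, 3, 3, 3, 2) = 10
G -> J -> I -> L -> H -> F -> K: max(1, 1, 3, 3, 2, 2) = 3
G -> J -> I -> F -> K: max(1, 1, 3, 2) = 3
G -> H -> F -> K: max(10, 2, 2) = 10
G -> F -> K: max(7, 2) = 7
Best route has worst link 3.

3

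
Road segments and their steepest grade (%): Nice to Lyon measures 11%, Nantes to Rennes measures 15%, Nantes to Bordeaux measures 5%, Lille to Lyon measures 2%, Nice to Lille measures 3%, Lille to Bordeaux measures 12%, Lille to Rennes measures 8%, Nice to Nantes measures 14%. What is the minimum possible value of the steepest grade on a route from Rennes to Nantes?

12

Candidate routes:
Rennes→Lille→Bordeaux→Nantes: max(8, 12, 5) = 12
Rennes→Lille→Lyon→Nice→Nantes: max(8, 2, 11, 14) = 14
Rennes→Nantes: max(15) = 15
Rennes→Lille→Nice→Nantes: max(8, 3, 14) = 14
Smallest bottleneck: 12%.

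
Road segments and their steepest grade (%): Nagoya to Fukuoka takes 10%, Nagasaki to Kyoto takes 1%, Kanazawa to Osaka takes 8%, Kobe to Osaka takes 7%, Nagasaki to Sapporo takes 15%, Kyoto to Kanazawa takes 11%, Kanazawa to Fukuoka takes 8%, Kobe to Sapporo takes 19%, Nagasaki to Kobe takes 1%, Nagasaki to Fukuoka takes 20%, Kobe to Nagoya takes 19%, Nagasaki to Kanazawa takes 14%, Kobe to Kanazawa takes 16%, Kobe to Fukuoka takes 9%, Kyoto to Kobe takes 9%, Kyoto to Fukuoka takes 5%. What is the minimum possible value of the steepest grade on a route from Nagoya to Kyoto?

Comparing a few candidate routes:
Nagoya -> Fukuoka -> Kyoto: max(10, 5) = 10
Nagoya -> Fukuoka -> Kanazawa -> Osaka -> Kobe -> Kyoto: max(10, 8, 8, 7, 9) = 10
Nagoya -> Fukuoka -> Kanazawa -> Osaka -> Kobe -> Nagasaki -> Kyoto: max(10, 8, 8, 7, 1, 1) = 10
Nagoya -> Fukuoka -> Kobe -> Nagasaki -> Kyoto: max(10, 9, 1, 1) = 10
Smallest bottleneck: 10%.

10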